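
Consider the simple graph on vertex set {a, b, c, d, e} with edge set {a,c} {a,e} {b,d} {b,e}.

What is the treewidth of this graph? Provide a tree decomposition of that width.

Each bag holds 2 vertices, so the decomposition has width 1, which upper-bounds the treewidth. Any graph with an edge has treewidth ≥ 1, and G has the edge d–b. Combining the bounds, tw(G) = 1.

Treewidth 1.
Bags: B1 = {b, d}  B2 = {b, e}  B3 = {a, e}  B4 = {a, c}
Tree: B1–B2, B2–B3, B3–B4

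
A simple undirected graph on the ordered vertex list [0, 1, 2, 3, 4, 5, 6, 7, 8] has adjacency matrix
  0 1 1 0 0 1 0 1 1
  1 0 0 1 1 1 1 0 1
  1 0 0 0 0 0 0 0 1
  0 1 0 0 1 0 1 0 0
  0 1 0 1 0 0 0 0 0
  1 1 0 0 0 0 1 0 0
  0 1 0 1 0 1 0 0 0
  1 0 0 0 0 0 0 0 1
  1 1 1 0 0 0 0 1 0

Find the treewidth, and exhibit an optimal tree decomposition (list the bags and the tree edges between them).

Treewidth 2.
Bags: B1 = {0, 1, 8}  B2 = {0, 7, 8}  B3 = {0, 1, 5}  B4 = {0, 2, 8}  B5 = {1, 5, 6}  B6 = {1, 3, 6}  B7 = {1, 3, 4}
Tree: B1–B2, B1–B3, B1–B4, B3–B5, B5–B6, B6–B7

Every bag has size at most 3, so the width is 3 − 1 = 2 and tw(G) ≤ 2. Conversely, {0, 1, 8} is a clique of size 3, and the vertices of any clique must share a bag in every tree decomposition; so some bag has ≥ 3 vertices and tw(G) ≥ 2. Combining the bounds, tw(G) = 2.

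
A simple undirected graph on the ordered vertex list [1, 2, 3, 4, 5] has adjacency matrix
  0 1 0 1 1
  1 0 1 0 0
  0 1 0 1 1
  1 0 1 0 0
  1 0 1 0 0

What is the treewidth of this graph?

A width-2 tree decomposition is:
Bags: B1 = {1, 3, 4}  B2 = {1, 2, 3}  B3 = {1, 3, 5}
Tree: B1–B2, B2–B3
Every bag has size at most 3, so the width is 3 − 1 = 2 and tw(G) ≤ 2. The edges 4–1–2–3–4 form a cycle, so G is not a tree and its treewidth is at least 2. Therefore the treewidth is 2.

2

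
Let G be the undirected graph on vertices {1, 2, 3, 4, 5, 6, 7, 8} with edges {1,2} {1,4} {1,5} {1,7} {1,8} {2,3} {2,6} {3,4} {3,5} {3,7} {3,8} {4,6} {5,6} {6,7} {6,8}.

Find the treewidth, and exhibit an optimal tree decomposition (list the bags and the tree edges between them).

Treewidth 3.
Bags: B1 = {1, 3, 4, 6}  B2 = {1, 3, 5, 6}  B3 = {1, 3, 6, 8}  B4 = {1, 2, 3, 6}  B5 = {1, 3, 6, 7}
Tree: B1–B2, B2–B3, B3–B4, B4–B5

Each bag holds 4 vertices, so the decomposition has width 3, which upper-bounds the treewidth. For the lower bound: the 4 vertex sets {1,4}, {5,6}, {3}, {8} are disjoint, each induces a connected subgraph, and every pair is joined by at least one edge of G. Contracting each set to a single vertex therefore yields K_{4} as a minor, and since treewidth is minor-monotone, tw(G) ≥ tw(K_{4}) = 3. Hence tw(G) = 3 exactly.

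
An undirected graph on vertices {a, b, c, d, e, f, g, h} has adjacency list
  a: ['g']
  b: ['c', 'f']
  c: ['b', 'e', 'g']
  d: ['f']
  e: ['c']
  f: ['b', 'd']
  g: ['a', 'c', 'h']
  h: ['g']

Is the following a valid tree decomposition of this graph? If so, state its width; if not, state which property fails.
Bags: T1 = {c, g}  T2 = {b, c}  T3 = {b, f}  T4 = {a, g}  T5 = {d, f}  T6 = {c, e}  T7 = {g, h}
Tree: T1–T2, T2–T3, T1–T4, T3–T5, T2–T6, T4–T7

Yes; width 1.

Checking the three conditions: (i) the bags cover all of {a, b, c, d, e, f, g, h}; (ii) for each edge, some bag contains both endpoints; (iii) the bags containing any fixed vertex form a subtree. All hold, so the decomposition is valid with width 2 − 1 = 1.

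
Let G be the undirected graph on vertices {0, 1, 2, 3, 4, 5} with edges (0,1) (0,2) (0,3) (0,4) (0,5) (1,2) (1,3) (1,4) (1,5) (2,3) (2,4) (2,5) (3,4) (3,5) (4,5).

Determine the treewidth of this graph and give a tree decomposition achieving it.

With just one bag of size 6, the width is 6 − 1 = 5, so tw(G) ≤ 5. Conversely, {0, 1, 2, 3, 4, 5} is a clique of size 6, and the vertices of any clique must share a bag in every tree decomposition; so some bag has ≥ 6 vertices and tw(G) ≥ 5. The upper and lower bounds meet at 5, so that is the treewidth.

Treewidth 5.
One such decomposition:
Bags: B1 = {0, 1, 2, 3, 4, 5}
Tree: (single bag)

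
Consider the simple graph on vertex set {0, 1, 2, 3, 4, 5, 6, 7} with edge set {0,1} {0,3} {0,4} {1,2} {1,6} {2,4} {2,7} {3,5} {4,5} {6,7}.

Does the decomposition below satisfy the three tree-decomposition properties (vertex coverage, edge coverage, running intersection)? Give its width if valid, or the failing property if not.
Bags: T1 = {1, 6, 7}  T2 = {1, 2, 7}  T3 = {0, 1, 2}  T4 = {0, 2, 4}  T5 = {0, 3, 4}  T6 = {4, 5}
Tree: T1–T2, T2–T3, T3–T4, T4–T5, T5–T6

No — edge (3,5) lies in no bag.

A tree decomposition must satisfy three properties: every vertex lies in some bag; for every edge, both endpoints lie together in some bag; and for every vertex, the bags containing it form a connected subtree. Here edge (3,5) lies in no bag, so the decomposition is invalid.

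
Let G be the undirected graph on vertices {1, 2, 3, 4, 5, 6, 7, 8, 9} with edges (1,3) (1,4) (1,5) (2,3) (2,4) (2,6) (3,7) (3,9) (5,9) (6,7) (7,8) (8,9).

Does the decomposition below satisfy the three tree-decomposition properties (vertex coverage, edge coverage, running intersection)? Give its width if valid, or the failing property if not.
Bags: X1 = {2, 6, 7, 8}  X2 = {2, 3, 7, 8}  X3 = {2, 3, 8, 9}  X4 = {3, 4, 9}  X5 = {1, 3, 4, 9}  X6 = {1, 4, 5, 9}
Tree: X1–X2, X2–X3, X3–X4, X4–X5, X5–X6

No — edge (2,4) lies in no bag.

A tree decomposition must satisfy three properties: every vertex lies in some bag; for every edge, both endpoints lie together in some bag; and for every vertex, the bags containing it form a connected subtree. Here edge (2,4) lies in no bag, so the decomposition is invalid.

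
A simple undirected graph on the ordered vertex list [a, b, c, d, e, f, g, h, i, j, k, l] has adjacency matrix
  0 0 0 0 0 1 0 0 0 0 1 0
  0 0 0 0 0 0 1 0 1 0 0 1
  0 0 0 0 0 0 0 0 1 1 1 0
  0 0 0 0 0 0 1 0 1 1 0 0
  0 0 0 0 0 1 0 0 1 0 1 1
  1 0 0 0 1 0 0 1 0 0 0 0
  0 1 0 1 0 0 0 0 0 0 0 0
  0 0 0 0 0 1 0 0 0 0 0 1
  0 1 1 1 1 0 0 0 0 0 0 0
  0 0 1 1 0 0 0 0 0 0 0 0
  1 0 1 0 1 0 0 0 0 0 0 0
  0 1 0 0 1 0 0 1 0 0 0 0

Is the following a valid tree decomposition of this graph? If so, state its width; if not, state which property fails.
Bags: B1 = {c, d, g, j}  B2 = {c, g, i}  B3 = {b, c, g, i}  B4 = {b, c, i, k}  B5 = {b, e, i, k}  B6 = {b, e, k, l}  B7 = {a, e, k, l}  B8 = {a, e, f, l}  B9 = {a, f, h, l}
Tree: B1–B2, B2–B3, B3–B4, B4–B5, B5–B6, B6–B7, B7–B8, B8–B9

A tree decomposition must satisfy three properties: every vertex lies in some bag; for every edge, both endpoints lie together in some bag; and for every vertex, the bags containing it form a connected subtree. Here edge (d,i) lies in no bag, so the decomposition is invalid.

No — edge (d,i) lies in no bag.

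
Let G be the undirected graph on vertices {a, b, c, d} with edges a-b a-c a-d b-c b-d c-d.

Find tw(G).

3

A width-3 tree decomposition is:
Bags: B1 = {a, b, c, d}
Tree: (single bag)
A single bag containing all 4 vertices is trivially a valid decomposition of width 3. Conversely, {a, b, c, d} is a clique of size 4, and the vertices of any clique must share a bag in every tree decomposition; so some bag has ≥ 4 vertices and tw(G) ≥ 3. Therefore the treewidth is 3.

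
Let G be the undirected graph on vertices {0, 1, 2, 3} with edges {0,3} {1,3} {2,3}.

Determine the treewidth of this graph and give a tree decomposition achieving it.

The largest bag has 2 vertices, giving width 1; this decomposition certifies tw(G) ≤ 1. Since G has at least one edge (e.g. 3–1), it is not an edgeless graph, so tw(G) ≥ 1. Therefore the treewidth is 1.

Treewidth 1.
One optimal decomposition is:
Bags: B1 = {1, 3}  B2 = {2, 3}  B3 = {0, 3}
Tree: B1–B2, B1–B3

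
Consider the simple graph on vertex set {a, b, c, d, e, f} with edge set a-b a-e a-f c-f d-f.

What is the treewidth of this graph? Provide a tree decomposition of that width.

Treewidth 1.
One optimal decomposition is:
Bags: B1 = {d, f}  B2 = {c, f}  B3 = {a, f}  B4 = {a, e}  B5 = {a, b}
Tree: B1–B2, B1–B3, B3–B4, B4–B5

The largest bag has 2 vertices, giving width 1; this decomposition certifies tw(G) ≤ 1. Since G has at least one edge (e.g. d–f), it is not an edgeless graph, so tw(G) ≥ 1. Hence tw(G) = 1 exactly.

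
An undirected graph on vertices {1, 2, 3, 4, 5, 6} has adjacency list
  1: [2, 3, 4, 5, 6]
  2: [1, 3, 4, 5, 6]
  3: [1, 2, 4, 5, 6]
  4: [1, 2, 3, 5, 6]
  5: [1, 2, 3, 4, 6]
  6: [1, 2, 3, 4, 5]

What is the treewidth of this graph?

5

A width-5 tree decomposition is:
Bags: B1 = {1, 2, 3, 4, 5, 6}
Tree: (single bag)
With just one bag of size 6, the width is 6 − 1 = 5, so tw(G) ≤ 5. On the other hand G contains the 6-clique {1, 2, 3, 4, 5, 6}. A clique must lie in a single bag of any decomposition, so no decomposition can have width below 5. Therefore the treewidth is 5.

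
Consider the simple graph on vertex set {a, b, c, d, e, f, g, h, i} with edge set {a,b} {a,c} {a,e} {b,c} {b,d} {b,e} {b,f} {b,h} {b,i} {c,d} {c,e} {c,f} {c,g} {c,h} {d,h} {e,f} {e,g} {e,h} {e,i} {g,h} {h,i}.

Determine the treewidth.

A width-3 tree decomposition is:
Bags: B1 = {b, c, d, h}  B2 = {b, c, e, h}  B3 = {b, c, e, f}  B4 = {c, e, g, h}  B5 = {b, e, h, i}  B6 = {a, b, c, e}
Tree: B1–B2, B2–B3, B2–B4, B2–B5, B2–B6
The largest bag has 4 vertices, giving width 3; this decomposition certifies tw(G) ≤ 3. Conversely, {c, e, g, h} is a clique of size 4, and the vertices of any clique must share a bag in every tree decomposition; so some bag has ≥ 4 vertices and tw(G) ≥ 3. Therefore the treewidth is 3.

3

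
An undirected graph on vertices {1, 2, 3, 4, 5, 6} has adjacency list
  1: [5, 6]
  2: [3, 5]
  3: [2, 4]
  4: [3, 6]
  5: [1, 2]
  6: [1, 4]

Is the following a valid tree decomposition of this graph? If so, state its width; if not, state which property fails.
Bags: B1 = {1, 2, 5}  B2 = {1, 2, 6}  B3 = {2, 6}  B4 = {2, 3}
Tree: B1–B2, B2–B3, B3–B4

No — vertex 4 appears in no bag.

A tree decomposition must satisfy three properties: every vertex lies in some bag; for every edge, both endpoints lie together in some bag; and for every vertex, the bags containing it form a connected subtree. Here vertex 4 appears in no bag, so the decomposition is invalid.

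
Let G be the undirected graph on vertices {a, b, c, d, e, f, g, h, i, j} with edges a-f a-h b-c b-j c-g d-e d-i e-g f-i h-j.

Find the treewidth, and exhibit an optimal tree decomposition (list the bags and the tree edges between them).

Treewidth 2.
Bags: B1 = {a, h, j}  B2 = {a, f, j}  B3 = {f, i, j}  B4 = {d, i, j}  B5 = {d, e, j}  B6 = {e, g, j}  B7 = {c, g, j}  B8 = {b, c, j}
Tree: B1–B2, B2–B3, B3–B4, B4–B5, B5–B6, B6–B7, B7–B8

The largest bag has 3 vertices, giving width 2; this decomposition certifies tw(G) ≤ 2. Since j–h–a–f–i–d–e–g–c–b–j is a cycle in G, G is not acyclic. Forests are exactly the graphs of treewidth ≤ 1, so tw(G) ≥ 2. Therefore the treewidth is 2.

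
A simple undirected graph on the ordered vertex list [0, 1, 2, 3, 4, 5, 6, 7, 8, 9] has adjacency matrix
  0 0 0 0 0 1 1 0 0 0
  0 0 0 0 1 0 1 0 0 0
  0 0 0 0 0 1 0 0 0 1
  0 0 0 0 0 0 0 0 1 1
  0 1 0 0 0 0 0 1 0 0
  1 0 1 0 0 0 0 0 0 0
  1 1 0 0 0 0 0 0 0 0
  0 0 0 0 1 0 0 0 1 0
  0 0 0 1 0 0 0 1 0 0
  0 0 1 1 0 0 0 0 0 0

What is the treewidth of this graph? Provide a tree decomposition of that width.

The largest bag has 3 vertices, giving width 2; this decomposition certifies tw(G) ≤ 2. For the lower bound, G contains the cycle 6–1–4–7–8–3–9–2–5–0–6, so G is not a forest; only forests have treewidth ≤ 1, hence tw(G) ≥ 2. The upper and lower bounds meet at 2, so that is the treewidth.

Treewidth 2.
Bags: B1 = {1, 4, 6}  B2 = {4, 6, 7}  B3 = {6, 7, 8}  B4 = {3, 6, 8}  B5 = {3, 6, 9}  B6 = {2, 6, 9}  B7 = {2, 5, 6}  B8 = {0, 5, 6}
Tree: B1–B2, B2–B3, B3–B4, B4–B5, B5–B6, B6–B7, B7–B8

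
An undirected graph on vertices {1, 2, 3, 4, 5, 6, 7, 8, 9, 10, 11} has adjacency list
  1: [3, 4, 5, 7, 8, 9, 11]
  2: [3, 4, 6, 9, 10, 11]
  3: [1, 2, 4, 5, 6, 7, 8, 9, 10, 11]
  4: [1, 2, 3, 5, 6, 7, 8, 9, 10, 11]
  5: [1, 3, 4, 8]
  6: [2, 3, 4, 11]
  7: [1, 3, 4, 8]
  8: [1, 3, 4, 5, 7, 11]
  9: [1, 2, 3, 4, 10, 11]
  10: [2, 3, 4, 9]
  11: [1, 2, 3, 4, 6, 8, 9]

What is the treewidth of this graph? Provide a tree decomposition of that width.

Treewidth 4.
Bags: B1 = {2, 3, 4, 9, 11}  B2 = {1, 3, 4, 9, 11}  B3 = {1, 3, 4, 8, 11}  B4 = {1, 3, 4, 5, 8}  B5 = {2, 3, 4, 6, 11}  B6 = {1, 3, 4, 7, 8}  B7 = {2, 3, 4, 9, 10}
Tree: B1–B2, B2–B3, B3–B4, B1–B5, B4–B6, B1–B7

The largest bag has 5 vertices, giving width 4; this decomposition certifies tw(G) ≤ 4. For the lower bound, the 5 vertices {1, 3, 4, 8, 11} are pairwise adjacent, and any tree decomposition puts a clique entirely inside one bag — forcing width ≥ 4. Therefore the treewidth is 4.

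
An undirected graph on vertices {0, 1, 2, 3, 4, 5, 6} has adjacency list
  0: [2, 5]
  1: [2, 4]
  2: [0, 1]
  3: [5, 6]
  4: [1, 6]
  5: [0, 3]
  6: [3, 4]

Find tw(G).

2

A width-2 tree decomposition is:
Bags: B1 = {0, 2, 5}  B2 = {2, 3, 5}  B3 = {2, 3, 6}  B4 = {2, 4, 6}  B5 = {1, 2, 4}
Tree: B1–B2, B2–B3, B3–B4, B4–B5
The largest bag has 3 vertices, giving width 2; this decomposition certifies tw(G) ≤ 2. The edges 2–0–5–3–6–4–1–2 form a cycle, so G is not a tree and its treewidth is at least 2. The upper and lower bounds meet at 2, so that is the treewidth.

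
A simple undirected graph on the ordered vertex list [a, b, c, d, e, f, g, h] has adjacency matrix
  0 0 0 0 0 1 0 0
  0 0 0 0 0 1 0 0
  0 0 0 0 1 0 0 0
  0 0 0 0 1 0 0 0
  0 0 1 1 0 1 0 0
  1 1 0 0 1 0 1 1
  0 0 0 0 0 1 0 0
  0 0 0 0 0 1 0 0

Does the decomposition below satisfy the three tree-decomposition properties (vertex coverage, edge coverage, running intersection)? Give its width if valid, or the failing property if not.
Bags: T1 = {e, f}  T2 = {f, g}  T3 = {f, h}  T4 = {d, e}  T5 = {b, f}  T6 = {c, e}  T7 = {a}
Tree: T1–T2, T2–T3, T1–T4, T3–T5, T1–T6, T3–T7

No — edge (f,a) lies in no bag.

A tree decomposition must satisfy three properties: every vertex lies in some bag; for every edge, both endpoints lie together in some bag; and for every vertex, the bags containing it form a connected subtree. Here edge (f,a) lies in no bag, so the decomposition is invalid.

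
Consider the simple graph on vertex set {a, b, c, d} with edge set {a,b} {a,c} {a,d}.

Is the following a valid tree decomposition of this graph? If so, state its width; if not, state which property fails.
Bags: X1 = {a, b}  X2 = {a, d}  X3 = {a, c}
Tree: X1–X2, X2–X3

Vertex coverage: the bags together contain {a, b, c, d}, the full vertex set. Edge coverage: each edge of G has both endpoints in at least one bag. Running intersection: for every vertex, the bags containing it form a connected subtree. All three properties hold, so this is a valid tree decomposition of width max|bag| − 1 = 1, and hence tw(G) ≤ 1.

Yes; width 1.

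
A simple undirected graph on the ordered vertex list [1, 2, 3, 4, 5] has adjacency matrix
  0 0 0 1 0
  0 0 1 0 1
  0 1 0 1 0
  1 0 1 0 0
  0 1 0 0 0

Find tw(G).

A width-1 tree decomposition is:
Bags: B1 = {1, 4}  B2 = {3, 4}  B3 = {2, 3}  B4 = {2, 5}
Tree: B1–B2, B2–B3, B3–B4
Each bag holds 2 vertices, so the decomposition has width 1, which upper-bounds the treewidth. Any graph with an edge has treewidth ≥ 1, and G has the edge 1–4. Hence tw(G) = 1 exactly.

1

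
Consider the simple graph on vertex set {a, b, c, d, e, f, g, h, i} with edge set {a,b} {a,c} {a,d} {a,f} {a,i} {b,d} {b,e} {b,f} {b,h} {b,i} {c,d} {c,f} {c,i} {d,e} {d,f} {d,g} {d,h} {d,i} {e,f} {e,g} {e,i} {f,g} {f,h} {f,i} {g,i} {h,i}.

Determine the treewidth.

A width-4 tree decomposition is:
Bags: B1 = {a, c, d, f, i}  B2 = {a, b, d, f, i}  B3 = {b, d, f, h, i}  B4 = {b, d, e, f, i}  B5 = {d, e, f, g, i}
Tree: B1–B2, B2–B3, B3–B4, B4–B5
Every bag has size at most 5, so the width is 5 − 1 = 4 and tw(G) ≤ 4. For the lower bound, the 5 vertices {d, e, f, g, i} are pairwise adjacent, and any tree decomposition puts a clique entirely inside one bag — forcing width ≥ 4. Combining the bounds, tw(G) = 4.

4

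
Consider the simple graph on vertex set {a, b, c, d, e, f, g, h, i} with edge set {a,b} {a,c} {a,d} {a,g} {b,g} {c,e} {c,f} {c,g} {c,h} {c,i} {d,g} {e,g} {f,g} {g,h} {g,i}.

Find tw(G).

A width-2 tree decomposition is:
Bags: B1 = {c, g, i}  B2 = {a, c, g}  B3 = {c, e, g}  B4 = {c, g, h}  B5 = {a, d, g}  B6 = {a, b, g}  B7 = {c, f, g}
Tree: B1–B2, B1–B3, B3–B4, B2–B5, B5–B6, B4–B7
Each bag holds 3 vertices, so the decomposition has width 2, which upper-bounds the treewidth. Conversely, {a, d, g} is a clique of size 3, and the vertices of any clique must share a bag in every tree decomposition; so some bag has ≥ 3 vertices and tw(G) ≥ 2. The upper and lower bounds meet at 2, so that is the treewidth.

2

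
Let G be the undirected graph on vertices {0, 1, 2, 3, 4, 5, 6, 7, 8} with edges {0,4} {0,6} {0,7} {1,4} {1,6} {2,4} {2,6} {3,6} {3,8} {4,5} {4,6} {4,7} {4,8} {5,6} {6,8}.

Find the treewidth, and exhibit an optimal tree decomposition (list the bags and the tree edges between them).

Treewidth 2.
One optimal decomposition is:
Bags: B1 = {4, 6, 8}  B2 = {1, 4, 6}  B3 = {4, 5, 6}  B4 = {0, 4, 6}  B5 = {0, 4, 7}  B6 = {2, 4, 6}  B7 = {3, 6, 8}
Tree: B1–B2, B2–B3, B1–B4, B4–B5, B3–B6, B1–B7

Every bag has size at most 3, so the width is 3 − 1 = 2 and tw(G) ≤ 2. For the lower bound, the 3 vertices {3, 6, 8} are pairwise adjacent, and any tree decomposition puts a clique entirely inside one bag — forcing width ≥ 2. Hence tw(G) = 2 exactly.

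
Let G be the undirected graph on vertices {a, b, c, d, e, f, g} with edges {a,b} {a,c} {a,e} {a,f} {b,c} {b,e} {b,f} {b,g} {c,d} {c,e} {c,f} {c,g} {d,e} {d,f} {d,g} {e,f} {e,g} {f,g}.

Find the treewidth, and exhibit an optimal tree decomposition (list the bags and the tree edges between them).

Treewidth 4.
Bags: B1 = {c, d, e, f, g}  B2 = {b, c, e, f, g}  B3 = {a, b, c, e, f}
Tree: B1–B2, B2–B3

Each bag holds 5 vertices, so the decomposition has width 4, which upper-bounds the treewidth. On the other hand G contains the 5-clique {c, d, e, f, g}. A clique must lie in a single bag of any decomposition, so no decomposition can have width below 4. Therefore the treewidth is 4.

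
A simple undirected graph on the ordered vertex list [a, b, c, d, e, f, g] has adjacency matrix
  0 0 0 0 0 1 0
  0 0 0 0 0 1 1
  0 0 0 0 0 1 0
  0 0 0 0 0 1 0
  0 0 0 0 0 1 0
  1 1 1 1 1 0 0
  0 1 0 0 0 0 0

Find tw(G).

A width-1 tree decomposition is:
Bags: B1 = {a, f}  B2 = {c, f}  B3 = {d, f}  B4 = {b, f}  B5 = {b, g}  B6 = {e, f}
Tree: B1–B2, B1–B3, B3–B4, B4–B5, B3–B6
Every bag has size at most 2, so the width is 2 − 1 = 1 and tw(G) ≤ 1. Since G has at least one edge (e.g. a–f), it is not an edgeless graph, so tw(G) ≥ 1. The upper and lower bounds meet at 1, so that is the treewidth.

1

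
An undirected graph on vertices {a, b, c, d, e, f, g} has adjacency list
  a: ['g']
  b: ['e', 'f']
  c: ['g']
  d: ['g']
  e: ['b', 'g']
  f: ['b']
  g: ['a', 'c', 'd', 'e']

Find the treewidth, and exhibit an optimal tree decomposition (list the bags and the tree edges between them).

Treewidth 1.
One optimal decomposition is:
Bags: B1 = {a, g}  B2 = {e, g}  B3 = {b, e}  B4 = {d, g}  B5 = {b, f}  B6 = {c, g}
Tree: B1–B2, B2–B3, B2–B4, B3–B5, B2–B6

The largest bag has 2 vertices, giving width 1; this decomposition certifies tw(G) ≤ 1. Any graph with an edge has treewidth ≥ 1, and G has the edge g–a. Therefore the treewidth is 1.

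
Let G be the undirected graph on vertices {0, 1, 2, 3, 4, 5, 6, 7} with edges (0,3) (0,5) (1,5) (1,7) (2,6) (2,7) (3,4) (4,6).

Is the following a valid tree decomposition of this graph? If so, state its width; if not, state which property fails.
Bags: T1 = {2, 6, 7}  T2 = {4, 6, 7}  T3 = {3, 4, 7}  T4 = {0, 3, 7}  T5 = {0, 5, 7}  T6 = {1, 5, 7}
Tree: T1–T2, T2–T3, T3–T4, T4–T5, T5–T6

Every vertex of G appears in some bag (union = {0, 1, 2, 3, 4, 5, 6, 7}); every edge is covered by a bag; and for each vertex v the set of bags containing v is connected in the bag tree. The decomposition is therefore valid. The largest bag has 3 vertices, so the width is 2.

Yes; width 2.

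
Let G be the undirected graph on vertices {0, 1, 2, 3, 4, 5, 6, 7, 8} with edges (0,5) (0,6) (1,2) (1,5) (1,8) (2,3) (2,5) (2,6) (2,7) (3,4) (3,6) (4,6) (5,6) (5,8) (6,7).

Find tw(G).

2

A width-2 tree decomposition is:
Bags: B1 = {1, 5, 8}  B2 = {1, 2, 5}  B3 = {2, 5, 6}  B4 = {2, 6, 7}  B5 = {2, 3, 6}  B6 = {3, 4, 6}  B7 = {0, 5, 6}
Tree: B1–B2, B2–B3, B3–B4, B3–B5, B5–B6, B3–B7
Every bag has size at most 3, so the width is 3 − 1 = 2 and tw(G) ≤ 2. Conversely, {1, 5, 8} is a clique of size 3, and the vertices of any clique must share a bag in every tree decomposition; so some bag has ≥ 3 vertices and tw(G) ≥ 2. Combining the bounds, tw(G) = 2.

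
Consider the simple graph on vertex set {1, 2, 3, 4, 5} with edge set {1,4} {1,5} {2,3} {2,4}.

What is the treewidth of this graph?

A width-1 tree decomposition is:
Bags: B1 = {2, 3}  B2 = {2, 4}  B3 = {1, 4}  B4 = {1, 5}
Tree: B1–B2, B2–B3, B3–B4
The largest bag has 2 vertices, giving width 1; this decomposition certifies tw(G) ≤ 1. Any graph with an edge has treewidth ≥ 1, and G has the edge 3–2. The upper and lower bounds meet at 1, so that is the treewidth.

1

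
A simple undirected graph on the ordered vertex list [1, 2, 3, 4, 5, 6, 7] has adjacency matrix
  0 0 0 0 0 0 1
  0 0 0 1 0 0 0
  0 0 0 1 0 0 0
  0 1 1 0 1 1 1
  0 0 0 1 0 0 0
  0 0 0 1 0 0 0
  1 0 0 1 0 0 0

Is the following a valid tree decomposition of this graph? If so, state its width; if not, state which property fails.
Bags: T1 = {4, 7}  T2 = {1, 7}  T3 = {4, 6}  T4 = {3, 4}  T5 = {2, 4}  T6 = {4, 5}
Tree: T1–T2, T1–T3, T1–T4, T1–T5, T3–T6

Every vertex of G appears in some bag (union = {1, 2, 3, 4, 5, 6, 7}); every edge is covered by a bag; and for each vertex v the set of bags containing v is connected in the bag tree. The decomposition is therefore valid. The largest bag has 2 vertices, so the width is 1.

Yes; width 1.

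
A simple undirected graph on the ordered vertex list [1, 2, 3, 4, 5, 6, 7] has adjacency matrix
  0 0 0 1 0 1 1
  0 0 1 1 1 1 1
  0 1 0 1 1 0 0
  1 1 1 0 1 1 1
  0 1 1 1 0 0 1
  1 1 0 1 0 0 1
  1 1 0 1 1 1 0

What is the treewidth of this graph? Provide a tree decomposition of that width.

Treewidth 3.
One such decomposition:
Bags: B1 = {2, 4, 6, 7}  B2 = {2, 4, 5, 7}  B3 = {1, 4, 6, 7}  B4 = {2, 3, 4, 5}
Tree: B1–B2, B1–B3, B2–B4

The largest bag has 4 vertices, giving width 3; this decomposition certifies tw(G) ≤ 3. For the lower bound, the 4 vertices {1, 4, 6, 7} are pairwise adjacent, and any tree decomposition puts a clique entirely inside one bag — forcing width ≥ 3. The upper and lower bounds meet at 3, so that is the treewidth.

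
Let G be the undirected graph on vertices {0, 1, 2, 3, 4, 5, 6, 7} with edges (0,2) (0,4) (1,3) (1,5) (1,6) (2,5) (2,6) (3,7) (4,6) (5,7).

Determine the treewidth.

2

A width-2 tree decomposition is:
Bags: B1 = {0, 2, 4}  B2 = {2, 4, 6}  B3 = {2, 5, 6}  B4 = {1, 5, 6}  B5 = {1, 5, 7}  B6 = {1, 3, 7}
Tree: B1–B2, B2–B3, B3–B4, B4–B5, B5–B6
Every bag has size at most 3, so the width is 3 − 1 = 2 and tw(G) ≤ 2. For the lower bound, G contains the cycle 0–4–6–2–0, so G is not a forest; only forests have treewidth ≤ 1, hence tw(G) ≥ 2. The upper and lower bounds meet at 2, so that is the treewidth.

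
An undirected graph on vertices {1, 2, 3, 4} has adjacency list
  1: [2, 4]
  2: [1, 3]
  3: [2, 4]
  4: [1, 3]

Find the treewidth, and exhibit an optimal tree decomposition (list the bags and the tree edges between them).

The largest bag has 3 vertices, giving width 2; this decomposition certifies tw(G) ≤ 2. Since 1–4–3–2–1 is a cycle in G, G is not acyclic. Forests are exactly the graphs of treewidth ≤ 1, so tw(G) ≥ 2. Therefore the treewidth is 2.

Treewidth 2.
One optimal decomposition is:
Bags: B1 = {1, 3, 4}  B2 = {1, 2, 3}
Tree: B1–B2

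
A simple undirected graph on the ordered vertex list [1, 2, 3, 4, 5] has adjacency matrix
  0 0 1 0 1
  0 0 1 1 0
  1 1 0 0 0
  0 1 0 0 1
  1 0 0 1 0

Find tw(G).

A width-2 tree decomposition is:
Bags: B1 = {1, 3, 5}  B2 = {2, 3, 5}  B3 = {2, 4, 5}
Tree: B1–B2, B2–B3
Every bag has size at most 3, so the width is 3 − 1 = 2 and tw(G) ≤ 2. Since 5–1–3–2–4–5 is a cycle in G, G is not acyclic. Forests are exactly the graphs of treewidth ≤ 1, so tw(G) ≥ 2. Hence tw(G) = 2 exactly.

2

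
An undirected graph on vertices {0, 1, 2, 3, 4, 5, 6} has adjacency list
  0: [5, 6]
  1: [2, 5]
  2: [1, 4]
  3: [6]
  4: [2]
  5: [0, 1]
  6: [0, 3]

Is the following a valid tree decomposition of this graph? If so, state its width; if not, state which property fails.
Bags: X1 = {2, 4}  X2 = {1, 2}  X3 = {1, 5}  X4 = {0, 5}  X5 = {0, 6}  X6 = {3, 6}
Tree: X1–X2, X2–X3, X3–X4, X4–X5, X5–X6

Yes; width 1.

Vertex coverage: the bags together contain {0, 1, 2, 3, 4, 5, 6}, the full vertex set. Edge coverage: each edge of G has both endpoints in at least one bag. Running intersection: for every vertex, the bags containing it form a connected subtree. All three properties hold, so this is a valid tree decomposition of width max|bag| − 1 = 1, and hence tw(G) ≤ 1.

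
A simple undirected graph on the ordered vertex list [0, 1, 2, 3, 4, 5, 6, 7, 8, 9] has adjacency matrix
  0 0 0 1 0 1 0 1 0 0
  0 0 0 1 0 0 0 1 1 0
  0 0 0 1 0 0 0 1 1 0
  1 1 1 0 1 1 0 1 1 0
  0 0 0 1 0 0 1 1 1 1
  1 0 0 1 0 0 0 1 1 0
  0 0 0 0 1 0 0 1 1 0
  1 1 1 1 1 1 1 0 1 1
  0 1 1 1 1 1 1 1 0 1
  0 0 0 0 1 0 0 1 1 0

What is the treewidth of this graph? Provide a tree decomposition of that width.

Treewidth 3.
Bags: B1 = {3, 5, 7, 8}  B2 = {3, 4, 7, 8}  B3 = {0, 3, 5, 7}  B4 = {1, 3, 7, 8}  B5 = {2, 3, 7, 8}  B6 = {4, 6, 7, 8}  B7 = {4, 7, 8, 9}
Tree: B1–B2, B1–B3, B1–B4, B2–B5, B2–B6, B6–B7

Every bag has size at most 4, so the width is 4 − 1 = 3 and tw(G) ≤ 3. For the lower bound, the 4 vertices {0, 3, 5, 7} are pairwise adjacent, and any tree decomposition puts a clique entirely inside one bag — forcing width ≥ 3. Therefore the treewidth is 3.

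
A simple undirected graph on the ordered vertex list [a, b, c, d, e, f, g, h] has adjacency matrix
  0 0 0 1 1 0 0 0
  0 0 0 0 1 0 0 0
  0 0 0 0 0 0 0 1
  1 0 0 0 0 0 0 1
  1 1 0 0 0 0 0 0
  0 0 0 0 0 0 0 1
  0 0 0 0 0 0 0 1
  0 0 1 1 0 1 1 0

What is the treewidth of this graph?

A width-1 tree decomposition is:
Bags: B1 = {a, e}  B2 = {a, d}  B3 = {d, h}  B4 = {f, h}  B5 = {b, e}  B6 = {c, h}  B7 = {g, h}
Tree: B1–B2, B2–B3, B3–B4, B1–B5, B4–B6, B3–B7
Every bag has size at most 2, so the width is 2 − 1 = 1 and tw(G) ≤ 1. Since G has at least one edge (e.g. e–a), it is not an edgeless graph, so tw(G) ≥ 1. Hence tw(G) = 1 exactly.

1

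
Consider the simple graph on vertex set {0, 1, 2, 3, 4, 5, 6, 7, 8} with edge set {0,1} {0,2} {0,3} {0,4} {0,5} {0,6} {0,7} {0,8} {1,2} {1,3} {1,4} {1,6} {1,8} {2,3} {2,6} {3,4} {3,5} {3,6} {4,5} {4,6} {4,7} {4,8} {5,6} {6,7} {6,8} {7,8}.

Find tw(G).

4

A width-4 tree decomposition is:
Bags: B1 = {0, 3, 4, 5, 6}  B2 = {0, 1, 3, 4, 6}  B3 = {0, 1, 2, 3, 6}  B4 = {0, 1, 4, 6, 8}  B5 = {0, 4, 6, 7, 8}
Tree: B1–B2, B2–B3, B2–B4, B4–B5
Every bag has size at most 5, so the width is 5 − 1 = 4 and tw(G) ≤ 4. For the lower bound, the 5 vertices {0, 1, 2, 3, 6} are pairwise adjacent, and any tree decomposition puts a clique entirely inside one bag — forcing width ≥ 4. The upper and lower bounds meet at 4, so that is the treewidth.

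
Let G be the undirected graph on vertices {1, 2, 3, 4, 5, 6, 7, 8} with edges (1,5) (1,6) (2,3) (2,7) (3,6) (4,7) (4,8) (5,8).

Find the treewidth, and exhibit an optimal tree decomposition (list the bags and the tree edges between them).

Each bag holds 3 vertices, so the decomposition has width 2, which upper-bounds the treewidth. Since 7–2–3–6–1–5–8–4–7 is a cycle in G, G is not acyclic. Forests are exactly the graphs of treewidth ≤ 1, so tw(G) ≥ 2. Hence tw(G) = 2 exactly.

Treewidth 2.
One such decomposition:
Bags: B1 = {2, 3, 7}  B2 = {3, 6, 7}  B3 = {1, 6, 7}  B4 = {1, 5, 7}  B5 = {5, 7, 8}  B6 = {4, 7, 8}
Tree: B1–B2, B2–B3, B3–B4, B4–B5, B5–B6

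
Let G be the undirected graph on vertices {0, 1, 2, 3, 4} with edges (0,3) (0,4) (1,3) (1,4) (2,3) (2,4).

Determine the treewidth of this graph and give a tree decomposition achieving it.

Treewidth 2.
One optimal decomposition is:
Bags: B1 = {0, 3, 4}  B2 = {2, 3, 4}  B3 = {1, 3, 4}
Tree: B1–B2, B2–B3

Every bag has size at most 3, so the width is 3 − 1 = 2 and tw(G) ≤ 2. For the lower bound, G contains the cycle 3–0–4–2–3, so G is not a forest; only forests have treewidth ≤ 1, hence tw(G) ≥ 2. The upper and lower bounds meet at 2, so that is the treewidth.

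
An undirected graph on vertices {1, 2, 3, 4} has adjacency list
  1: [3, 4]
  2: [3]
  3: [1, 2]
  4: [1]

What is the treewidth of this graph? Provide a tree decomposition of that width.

Each bag holds 2 vertices, so the decomposition has width 1, which upper-bounds the treewidth. Since G has at least one edge (e.g. 4–1), it is not an edgeless graph, so tw(G) ≥ 1. Hence tw(G) = 1 exactly.

Treewidth 1.
One optimal decomposition is:
Bags: B1 = {1, 4}  B2 = {1, 3}  B3 = {2, 3}
Tree: B1–B2, B2–B3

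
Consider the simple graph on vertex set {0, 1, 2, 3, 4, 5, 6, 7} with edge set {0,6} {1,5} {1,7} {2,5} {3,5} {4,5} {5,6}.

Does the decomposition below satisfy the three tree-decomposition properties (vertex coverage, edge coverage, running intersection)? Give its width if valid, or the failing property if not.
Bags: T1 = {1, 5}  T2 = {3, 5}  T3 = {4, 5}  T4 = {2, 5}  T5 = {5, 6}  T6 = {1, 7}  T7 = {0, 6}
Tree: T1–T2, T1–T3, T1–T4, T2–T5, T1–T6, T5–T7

Checking the three conditions: (i) the bags cover all of {0, 1, 2, 3, 4, 5, 6, 7}; (ii) for each edge, some bag contains both endpoints; (iii) the bags containing any fixed vertex form a subtree. All hold, so the decomposition is valid with width 2 − 1 = 1.

Yes; width 1.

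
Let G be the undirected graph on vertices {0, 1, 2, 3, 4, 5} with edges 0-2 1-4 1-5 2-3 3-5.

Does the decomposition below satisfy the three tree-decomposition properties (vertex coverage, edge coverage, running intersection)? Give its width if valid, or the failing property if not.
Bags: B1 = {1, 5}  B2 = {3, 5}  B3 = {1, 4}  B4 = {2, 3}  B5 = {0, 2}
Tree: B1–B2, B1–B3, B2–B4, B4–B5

Yes; width 1.

Every vertex of G appears in some bag (union = {0, 1, 2, 3, 4, 5}); every edge is covered by a bag; and for each vertex v the set of bags containing v is connected in the bag tree. The decomposition is therefore valid. The largest bag has 2 vertices, so the width is 1.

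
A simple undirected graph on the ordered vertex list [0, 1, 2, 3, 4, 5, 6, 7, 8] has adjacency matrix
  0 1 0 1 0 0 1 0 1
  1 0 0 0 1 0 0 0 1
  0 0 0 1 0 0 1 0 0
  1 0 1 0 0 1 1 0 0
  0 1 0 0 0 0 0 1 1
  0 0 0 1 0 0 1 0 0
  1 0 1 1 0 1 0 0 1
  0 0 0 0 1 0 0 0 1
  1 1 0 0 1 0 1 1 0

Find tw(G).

A width-2 tree decomposition is:
Bags: B1 = {2, 3, 6}  B2 = {0, 3, 6}  B3 = {0, 6, 8}  B4 = {0, 1, 8}  B5 = {3, 5, 6}  B6 = {1, 4, 8}  B7 = {4, 7, 8}
Tree: B1–B2, B2–B3, B3–B4, B1–B5, B4–B6, B6–B7
Each bag holds 3 vertices, so the decomposition has width 2, which upper-bounds the treewidth. For the lower bound, the 3 vertices {0, 1, 8} are pairwise adjacent, and any tree decomposition puts a clique entirely inside one bag — forcing width ≥ 2. Hence tw(G) = 2 exactly.

2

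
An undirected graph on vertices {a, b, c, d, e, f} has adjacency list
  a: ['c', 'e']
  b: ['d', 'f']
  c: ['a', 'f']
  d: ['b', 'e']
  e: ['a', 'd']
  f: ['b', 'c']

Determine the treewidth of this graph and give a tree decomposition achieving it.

Treewidth 2.
One such decomposition:
Bags: B1 = {b, d, f}  B2 = {d, e, f}  B3 = {a, e, f}  B4 = {a, c, f}
Tree: B1–B2, B2–B3, B3–B4

Every bag has size at most 3, so the width is 3 − 1 = 2 and tw(G) ≤ 2. Since f–b–d–e–a–c–f is a cycle in G, G is not acyclic. Forests are exactly the graphs of treewidth ≤ 1, so tw(G) ≥ 2. Hence tw(G) = 2 exactly.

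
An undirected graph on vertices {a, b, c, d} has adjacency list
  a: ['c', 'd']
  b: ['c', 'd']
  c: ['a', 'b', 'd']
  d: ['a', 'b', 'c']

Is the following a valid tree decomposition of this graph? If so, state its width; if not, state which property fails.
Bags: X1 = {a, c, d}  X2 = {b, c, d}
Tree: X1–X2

Yes; width 2.

Checking the three conditions: (i) the bags cover all of {a, b, c, d}; (ii) for each edge, some bag contains both endpoints; (iii) the bags containing any fixed vertex form a subtree. All hold, so the decomposition is valid with width 3 − 1 = 2.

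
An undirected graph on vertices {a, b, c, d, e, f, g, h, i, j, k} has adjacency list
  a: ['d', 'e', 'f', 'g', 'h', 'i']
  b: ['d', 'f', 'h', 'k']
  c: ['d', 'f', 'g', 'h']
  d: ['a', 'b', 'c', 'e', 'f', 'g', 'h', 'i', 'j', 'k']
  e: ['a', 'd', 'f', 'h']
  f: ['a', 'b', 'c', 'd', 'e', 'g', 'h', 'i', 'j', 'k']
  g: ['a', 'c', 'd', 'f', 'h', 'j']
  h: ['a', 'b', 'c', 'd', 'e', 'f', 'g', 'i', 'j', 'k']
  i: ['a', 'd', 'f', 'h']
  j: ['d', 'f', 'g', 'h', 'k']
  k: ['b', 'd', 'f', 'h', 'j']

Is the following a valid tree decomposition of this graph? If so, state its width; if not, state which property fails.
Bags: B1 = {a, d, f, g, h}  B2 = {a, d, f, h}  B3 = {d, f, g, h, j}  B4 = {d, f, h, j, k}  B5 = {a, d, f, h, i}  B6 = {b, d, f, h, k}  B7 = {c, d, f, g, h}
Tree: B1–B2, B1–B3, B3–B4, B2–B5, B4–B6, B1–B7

A tree decomposition must satisfy three properties: every vertex lies in some bag; for every edge, both endpoints lie together in some bag; and for every vertex, the bags containing it form a connected subtree. Here vertex e appears in no bag, so the decomposition is invalid.

No — vertex e appears in no bag.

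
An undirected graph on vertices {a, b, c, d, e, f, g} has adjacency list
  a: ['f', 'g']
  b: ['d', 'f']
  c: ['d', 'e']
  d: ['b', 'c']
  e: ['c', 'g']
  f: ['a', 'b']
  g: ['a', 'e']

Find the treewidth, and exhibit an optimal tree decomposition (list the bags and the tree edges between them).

Treewidth 2.
One optimal decomposition is:
Bags: B1 = {a, f, g}  B2 = {b, f, g}  B3 = {b, d, g}  B4 = {c, d, g}  B5 = {c, e, g}
Tree: B1–B2, B2–B3, B3–B4, B4–B5

Each bag holds 3 vertices, so the decomposition has width 2, which upper-bounds the treewidth. Since g–a–f–b–d–c–e–g is a cycle in G, G is not acyclic. Forests are exactly the graphs of treewidth ≤ 1, so tw(G) ≥ 2. Hence tw(G) = 2 exactly.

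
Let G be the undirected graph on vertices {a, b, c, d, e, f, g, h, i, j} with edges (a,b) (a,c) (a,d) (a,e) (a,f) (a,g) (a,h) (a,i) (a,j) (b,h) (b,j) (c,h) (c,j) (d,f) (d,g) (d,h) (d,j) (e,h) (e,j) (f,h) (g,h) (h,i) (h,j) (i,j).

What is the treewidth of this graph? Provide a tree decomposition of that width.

Treewidth 3.
Bags: B1 = {a, d, h, j}  B2 = {a, b, h, j}  B3 = {a, h, i, j}  B4 = {a, c, h, j}  B5 = {a, d, f, h}  B6 = {a, d, g, h}  B7 = {a, e, h, j}
Tree: B1–B2, B2–B3, B3–B4, B1–B5, B5–B6, B4–B7

Every bag has size at most 4, so the width is 4 − 1 = 3 and tw(G) ≤ 3. On the other hand G contains the 4-clique {a, d, g, h}. A clique must lie in a single bag of any decomposition, so no decomposition can have width below 3. Combining the bounds, tw(G) = 3.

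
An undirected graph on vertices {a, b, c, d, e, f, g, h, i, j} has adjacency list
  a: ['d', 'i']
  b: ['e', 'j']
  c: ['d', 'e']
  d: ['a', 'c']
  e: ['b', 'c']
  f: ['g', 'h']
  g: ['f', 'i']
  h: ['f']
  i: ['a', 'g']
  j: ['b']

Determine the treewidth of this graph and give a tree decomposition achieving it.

Treewidth 1.
Bags: B1 = {b, j}  B2 = {b, e}  B3 = {c, e}  B4 = {c, d}  B5 = {a, d}  B6 = {a, i}  B7 = {g, i}  B8 = {f, g}  B9 = {f, h}
Tree: B1–B2, B2–B3, B3–B4, B4–B5, B5–B6, B6–B7, B7–B8, B8–B9

The largest bag has 2 vertices, giving width 1; this decomposition certifies tw(G) ≤ 1. Any graph with an edge has treewidth ≥ 1, and G has the edge j–b. Therefore the treewidth is 1.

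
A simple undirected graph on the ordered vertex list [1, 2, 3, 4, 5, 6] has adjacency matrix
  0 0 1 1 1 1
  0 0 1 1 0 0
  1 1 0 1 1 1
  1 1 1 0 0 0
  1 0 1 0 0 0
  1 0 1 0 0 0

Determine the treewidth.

A width-2 tree decomposition is:
Bags: B1 = {1, 3, 4}  B2 = {1, 3, 6}  B3 = {1, 3, 5}  B4 = {2, 3, 4}
Tree: B1–B2, B1–B3, B1–B4
Every bag has size at most 3, so the width is 3 − 1 = 2 and tw(G) ≤ 2. For the lower bound, the 3 vertices {1, 3, 4} are pairwise adjacent, and any tree decomposition puts a clique entirely inside one bag — forcing width ≥ 2. The upper and lower bounds meet at 2, so that is the treewidth.

2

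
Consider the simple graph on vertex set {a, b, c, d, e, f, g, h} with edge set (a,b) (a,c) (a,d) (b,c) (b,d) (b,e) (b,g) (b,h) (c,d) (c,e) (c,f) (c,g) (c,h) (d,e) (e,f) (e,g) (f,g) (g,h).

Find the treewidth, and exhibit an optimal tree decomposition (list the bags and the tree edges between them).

Treewidth 3.
One optimal decomposition is:
Bags: B1 = {b, c, g, h}  B2 = {b, c, e, g}  B3 = {b, c, d, e}  B4 = {a, b, c, d}  B5 = {c, e, f, g}
Tree: B1–B2, B2–B3, B3–B4, B2–B5

Every bag has size at most 4, so the width is 4 − 1 = 3 and tw(G) ≤ 3. On the other hand G contains the 4-clique {c, e, f, g}. A clique must lie in a single bag of any decomposition, so no decomposition can have width below 3. Hence tw(G) = 3 exactly.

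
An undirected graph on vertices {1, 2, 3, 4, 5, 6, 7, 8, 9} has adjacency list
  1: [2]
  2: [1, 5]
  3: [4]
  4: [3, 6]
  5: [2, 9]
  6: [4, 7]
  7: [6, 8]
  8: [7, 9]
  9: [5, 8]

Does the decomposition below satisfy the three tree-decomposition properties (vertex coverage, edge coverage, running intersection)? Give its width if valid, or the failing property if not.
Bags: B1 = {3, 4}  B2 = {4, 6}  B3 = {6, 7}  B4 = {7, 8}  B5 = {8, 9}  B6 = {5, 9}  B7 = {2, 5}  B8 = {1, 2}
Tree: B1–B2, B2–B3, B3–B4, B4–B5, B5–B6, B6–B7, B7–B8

Yes; width 1.

Checking the three conditions: (i) the bags cover all of {1, 2, 3, 4, 5, 6, 7, 8, 9}; (ii) for each edge, some bag contains both endpoints; (iii) the bags containing any fixed vertex form a subtree. All hold, so the decomposition is valid with width 2 − 1 = 1.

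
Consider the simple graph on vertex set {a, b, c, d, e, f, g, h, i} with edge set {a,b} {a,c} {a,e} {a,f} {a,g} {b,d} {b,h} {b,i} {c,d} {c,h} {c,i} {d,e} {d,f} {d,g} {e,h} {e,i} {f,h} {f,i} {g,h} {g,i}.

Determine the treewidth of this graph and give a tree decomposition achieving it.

Every bag has size at most 5, so the width is 5 − 1 = 4 and tw(G) ≤ 4. For the lower bound: the 5 vertex sets {e,i}, {f,h}, {b,d}, {a}, {g} are disjoint, each induces a connected subgraph, and every pair is joined by at least one edge of G. Contracting each set to a single vertex therefore yields K_{5} as a minor, and since treewidth is minor-monotone, tw(G) ≥ tw(K_{5}) = 4. Combining the bounds, tw(G) = 4.

Treewidth 4.
Bags: B1 = {a, d, e, h, i}  B2 = {a, d, f, h, i}  B3 = {a, b, d, h, i}  B4 = {a, d, g, h, i}  B5 = {a, c, d, h, i}
Tree: B1–B2, B2–B3, B3–B4, B4–B5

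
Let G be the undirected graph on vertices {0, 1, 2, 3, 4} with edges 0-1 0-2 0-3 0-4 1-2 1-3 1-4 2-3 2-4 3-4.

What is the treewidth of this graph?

A width-4 tree decomposition is:
Bags: B1 = {0, 1, 2, 3, 4}
Tree: (single bag)
A single bag containing all 5 vertices is trivially a valid decomposition of width 4. For the lower bound, the 5 vertices {0, 1, 2, 3, 4} are pairwise adjacent, and any tree decomposition puts a clique entirely inside one bag — forcing width ≥ 4. The upper and lower bounds meet at 4, so that is the treewidth.

4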